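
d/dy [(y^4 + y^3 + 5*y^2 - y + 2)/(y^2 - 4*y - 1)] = (2*y^5 - 11*y^4 - 12*y^3 - 22*y^2 - 14*y + 9)/(y^4 - 8*y^3 + 14*y^2 + 8*y + 1)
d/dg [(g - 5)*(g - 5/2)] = 2*g - 15/2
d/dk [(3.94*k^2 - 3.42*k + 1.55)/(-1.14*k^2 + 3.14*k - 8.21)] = (8.4728*k^2 - 61.1608*k + 23.2112)/(1.2996*k^4 - 7.1592*k^3 + 28.5784*k^2 - 51.5588*k + 67.4041)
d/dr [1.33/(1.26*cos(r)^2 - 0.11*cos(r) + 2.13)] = (3.3516*cos(r) - 0.1463)*sin(r)/(1.26*cos(r)^2 - 0.11*cos(r) + 2.13)^2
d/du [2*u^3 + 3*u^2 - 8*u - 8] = 6*u^2 + 6*u - 8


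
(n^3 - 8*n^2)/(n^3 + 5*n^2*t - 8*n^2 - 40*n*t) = n/(n + 5*t)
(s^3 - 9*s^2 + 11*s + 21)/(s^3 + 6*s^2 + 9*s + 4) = (s^2 - 10*s + 21)/(s^2 + 5*s + 4)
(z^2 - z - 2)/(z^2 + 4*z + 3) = (z - 2)/(z + 3)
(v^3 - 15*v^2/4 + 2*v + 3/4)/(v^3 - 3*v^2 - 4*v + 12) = (4*v^2 - 3*v - 1)/(4*(v^2 - 4))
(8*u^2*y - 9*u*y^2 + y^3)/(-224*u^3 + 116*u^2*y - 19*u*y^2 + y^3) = y*(-u + y)/(28*u^2 - 11*u*y + y^2)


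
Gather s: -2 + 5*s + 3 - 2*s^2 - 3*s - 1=-2*s^2 + 2*s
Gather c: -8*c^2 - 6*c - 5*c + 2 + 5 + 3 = -8*c^2 - 11*c + 10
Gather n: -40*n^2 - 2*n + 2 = -40*n^2 - 2*n + 2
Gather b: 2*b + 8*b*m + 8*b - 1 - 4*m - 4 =b*(8*m + 10) - 4*m - 5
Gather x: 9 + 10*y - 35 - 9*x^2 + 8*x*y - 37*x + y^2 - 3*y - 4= -9*x^2 + x*(8*y - 37) + y^2 + 7*y - 30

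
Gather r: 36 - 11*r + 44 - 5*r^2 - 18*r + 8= -5*r^2 - 29*r + 88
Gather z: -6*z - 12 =-6*z - 12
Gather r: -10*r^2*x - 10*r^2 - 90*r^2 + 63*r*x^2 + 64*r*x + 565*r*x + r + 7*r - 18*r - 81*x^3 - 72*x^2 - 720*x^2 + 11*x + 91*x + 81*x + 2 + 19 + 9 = r^2*(-10*x - 100) + r*(63*x^2 + 629*x - 10) - 81*x^3 - 792*x^2 + 183*x + 30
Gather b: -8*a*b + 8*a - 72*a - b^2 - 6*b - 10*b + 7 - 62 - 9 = -64*a - b^2 + b*(-8*a - 16) - 64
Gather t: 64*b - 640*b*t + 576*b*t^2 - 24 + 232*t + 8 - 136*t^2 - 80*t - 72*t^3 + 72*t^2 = 64*b - 72*t^3 + t^2*(576*b - 64) + t*(152 - 640*b) - 16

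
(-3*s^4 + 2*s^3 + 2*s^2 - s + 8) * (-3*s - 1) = 9*s^5 - 3*s^4 - 8*s^3 + s^2 - 23*s - 8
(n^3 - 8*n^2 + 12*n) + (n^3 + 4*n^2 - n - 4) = 2*n^3 - 4*n^2 + 11*n - 4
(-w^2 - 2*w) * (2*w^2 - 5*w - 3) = -2*w^4 + w^3 + 13*w^2 + 6*w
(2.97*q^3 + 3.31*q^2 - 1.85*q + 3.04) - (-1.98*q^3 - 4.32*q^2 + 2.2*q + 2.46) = 4.95*q^3 + 7.63*q^2 - 4.05*q + 0.58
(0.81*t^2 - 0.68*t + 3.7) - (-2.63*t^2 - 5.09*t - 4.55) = 3.44*t^2 + 4.41*t + 8.25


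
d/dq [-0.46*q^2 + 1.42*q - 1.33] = 1.42 - 0.92*q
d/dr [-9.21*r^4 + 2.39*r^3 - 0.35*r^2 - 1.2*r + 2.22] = -36.84*r^3 + 7.17*r^2 - 0.7*r - 1.2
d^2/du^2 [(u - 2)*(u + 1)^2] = 6*u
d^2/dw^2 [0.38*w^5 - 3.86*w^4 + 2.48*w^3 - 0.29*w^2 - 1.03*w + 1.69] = 7.6*w^3 - 46.32*w^2 + 14.88*w - 0.58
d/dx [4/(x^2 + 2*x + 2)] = 8*(-x - 1)/(x^2 + 2*x + 2)^2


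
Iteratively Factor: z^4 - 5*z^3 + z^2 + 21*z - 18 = (z - 3)*(z^3 - 2*z^2 - 5*z + 6) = (z - 3)*(z - 1)*(z^2 - z - 6) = (z - 3)^2*(z - 1)*(z + 2)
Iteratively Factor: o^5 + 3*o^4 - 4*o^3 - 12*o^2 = (o - 2)*(o^4 + 5*o^3 + 6*o^2) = (o - 2)*(o + 2)*(o^3 + 3*o^2) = o*(o - 2)*(o + 2)*(o^2 + 3*o) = o^2*(o - 2)*(o + 2)*(o + 3)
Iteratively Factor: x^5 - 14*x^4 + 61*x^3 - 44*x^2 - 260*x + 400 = (x + 2)*(x^4 - 16*x^3 + 93*x^2 - 230*x + 200) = (x - 5)*(x + 2)*(x^3 - 11*x^2 + 38*x - 40) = (x - 5)*(x - 4)*(x + 2)*(x^2 - 7*x + 10) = (x - 5)*(x - 4)*(x - 2)*(x + 2)*(x - 5)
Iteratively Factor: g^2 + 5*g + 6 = (g + 3)*(g + 2)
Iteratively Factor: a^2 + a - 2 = (a + 2)*(a - 1)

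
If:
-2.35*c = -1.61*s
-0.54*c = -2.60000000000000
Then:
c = 4.81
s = 7.03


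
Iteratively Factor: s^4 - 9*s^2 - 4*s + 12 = (s + 2)*(s^3 - 2*s^2 - 5*s + 6) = (s - 3)*(s + 2)*(s^2 + s - 2) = (s - 3)*(s + 2)^2*(s - 1)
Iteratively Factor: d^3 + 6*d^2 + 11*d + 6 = (d + 1)*(d^2 + 5*d + 6) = (d + 1)*(d + 3)*(d + 2)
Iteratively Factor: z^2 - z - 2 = (z + 1)*(z - 2)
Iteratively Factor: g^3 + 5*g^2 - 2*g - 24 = (g + 4)*(g^2 + g - 6) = (g - 2)*(g + 4)*(g + 3)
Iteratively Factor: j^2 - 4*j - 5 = (j - 5)*(j + 1)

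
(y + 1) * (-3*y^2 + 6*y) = -3*y^3 + 3*y^2 + 6*y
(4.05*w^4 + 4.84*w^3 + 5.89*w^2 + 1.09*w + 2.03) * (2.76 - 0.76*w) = -3.078*w^5 + 7.4996*w^4 + 8.882*w^3 + 15.428*w^2 + 1.4656*w + 5.6028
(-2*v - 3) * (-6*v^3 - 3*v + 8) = 12*v^4 + 18*v^3 + 6*v^2 - 7*v - 24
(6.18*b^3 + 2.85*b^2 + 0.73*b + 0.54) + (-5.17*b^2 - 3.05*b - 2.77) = 6.18*b^3 - 2.32*b^2 - 2.32*b - 2.23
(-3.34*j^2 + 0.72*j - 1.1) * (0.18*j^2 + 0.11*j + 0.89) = -0.6012*j^4 - 0.2378*j^3 - 3.0914*j^2 + 0.5198*j - 0.979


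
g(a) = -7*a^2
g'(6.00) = -84.00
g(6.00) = -252.00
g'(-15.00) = 210.00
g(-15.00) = -1575.00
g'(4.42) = -61.88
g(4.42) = -136.75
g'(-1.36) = 19.04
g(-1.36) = -12.95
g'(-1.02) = 14.28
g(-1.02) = -7.28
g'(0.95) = -13.30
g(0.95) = -6.32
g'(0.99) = -13.86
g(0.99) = -6.86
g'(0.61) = -8.54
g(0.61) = -2.60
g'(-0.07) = 0.98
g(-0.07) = -0.03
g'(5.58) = -78.12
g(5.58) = -217.95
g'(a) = -14*a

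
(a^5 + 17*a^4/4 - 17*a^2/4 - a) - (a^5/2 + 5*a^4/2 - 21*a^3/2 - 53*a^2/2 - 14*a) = a^5/2 + 7*a^4/4 + 21*a^3/2 + 89*a^2/4 + 13*a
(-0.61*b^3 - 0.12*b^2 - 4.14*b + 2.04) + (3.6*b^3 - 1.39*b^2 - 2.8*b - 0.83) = 2.99*b^3 - 1.51*b^2 - 6.94*b + 1.21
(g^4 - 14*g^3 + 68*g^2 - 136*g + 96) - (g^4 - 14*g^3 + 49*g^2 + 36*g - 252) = 19*g^2 - 172*g + 348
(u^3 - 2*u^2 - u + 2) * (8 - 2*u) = -2*u^4 + 12*u^3 - 14*u^2 - 12*u + 16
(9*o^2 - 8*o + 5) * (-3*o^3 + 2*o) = -27*o^5 + 24*o^4 + 3*o^3 - 16*o^2 + 10*o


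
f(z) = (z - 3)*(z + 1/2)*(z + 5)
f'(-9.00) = 184.00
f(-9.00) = -408.00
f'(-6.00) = 64.00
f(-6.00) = -49.50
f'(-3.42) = 3.99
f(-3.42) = 29.62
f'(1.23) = -3.31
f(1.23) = -19.08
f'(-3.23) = 1.15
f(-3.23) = 30.10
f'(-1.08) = -15.90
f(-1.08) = 9.28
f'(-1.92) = -12.54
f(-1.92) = 21.52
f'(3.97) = 53.13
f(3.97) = 38.89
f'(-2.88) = -3.52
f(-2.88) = 29.67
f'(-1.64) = -14.13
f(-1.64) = 17.77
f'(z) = (z - 3)*(z + 1/2) + (z - 3)*(z + 5) + (z + 1/2)*(z + 5)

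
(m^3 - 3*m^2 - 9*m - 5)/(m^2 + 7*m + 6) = (m^2 - 4*m - 5)/(m + 6)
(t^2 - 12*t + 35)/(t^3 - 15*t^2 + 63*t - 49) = (t - 5)/(t^2 - 8*t + 7)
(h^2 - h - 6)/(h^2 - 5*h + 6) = (h + 2)/(h - 2)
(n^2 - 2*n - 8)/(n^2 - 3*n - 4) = (n + 2)/(n + 1)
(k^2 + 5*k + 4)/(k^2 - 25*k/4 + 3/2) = 4*(k^2 + 5*k + 4)/(4*k^2 - 25*k + 6)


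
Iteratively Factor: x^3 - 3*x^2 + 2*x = (x - 1)*(x^2 - 2*x) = x*(x - 1)*(x - 2)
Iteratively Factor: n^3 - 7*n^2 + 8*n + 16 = (n - 4)*(n^2 - 3*n - 4) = (n - 4)^2*(n + 1)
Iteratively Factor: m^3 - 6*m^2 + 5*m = (m - 5)*(m^2 - m) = (m - 5)*(m - 1)*(m)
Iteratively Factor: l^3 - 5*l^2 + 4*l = (l - 1)*(l^2 - 4*l) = l*(l - 1)*(l - 4)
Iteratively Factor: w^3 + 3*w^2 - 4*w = (w - 1)*(w^2 + 4*w) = w*(w - 1)*(w + 4)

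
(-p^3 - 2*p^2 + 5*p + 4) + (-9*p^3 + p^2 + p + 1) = -10*p^3 - p^2 + 6*p + 5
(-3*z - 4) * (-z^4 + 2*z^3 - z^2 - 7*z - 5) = 3*z^5 - 2*z^4 - 5*z^3 + 25*z^2 + 43*z + 20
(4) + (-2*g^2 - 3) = 1 - 2*g^2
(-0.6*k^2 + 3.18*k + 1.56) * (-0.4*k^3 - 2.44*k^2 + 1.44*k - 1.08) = 0.24*k^5 + 0.192*k^4 - 9.2472*k^3 + 1.4208*k^2 - 1.188*k - 1.6848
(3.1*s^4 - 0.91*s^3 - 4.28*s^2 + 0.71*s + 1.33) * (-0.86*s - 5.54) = -2.666*s^5 - 16.3914*s^4 + 8.7222*s^3 + 23.1006*s^2 - 5.0772*s - 7.3682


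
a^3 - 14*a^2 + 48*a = a*(a - 8)*(a - 6)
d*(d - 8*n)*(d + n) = d^3 - 7*d^2*n - 8*d*n^2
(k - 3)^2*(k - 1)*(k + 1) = k^4 - 6*k^3 + 8*k^2 + 6*k - 9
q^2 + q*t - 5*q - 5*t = (q - 5)*(q + t)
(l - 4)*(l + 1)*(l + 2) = l^3 - l^2 - 10*l - 8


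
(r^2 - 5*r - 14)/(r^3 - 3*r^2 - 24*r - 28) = 1/(r + 2)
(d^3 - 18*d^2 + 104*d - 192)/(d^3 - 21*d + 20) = (d^2 - 14*d + 48)/(d^2 + 4*d - 5)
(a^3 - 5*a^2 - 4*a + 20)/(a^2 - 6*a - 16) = (a^2 - 7*a + 10)/(a - 8)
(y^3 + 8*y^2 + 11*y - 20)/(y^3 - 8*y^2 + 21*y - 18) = (y^3 + 8*y^2 + 11*y - 20)/(y^3 - 8*y^2 + 21*y - 18)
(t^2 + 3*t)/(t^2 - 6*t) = (t + 3)/(t - 6)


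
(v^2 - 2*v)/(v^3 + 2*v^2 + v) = (v - 2)/(v^2 + 2*v + 1)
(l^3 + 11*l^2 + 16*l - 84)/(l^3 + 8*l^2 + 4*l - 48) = (l + 7)/(l + 4)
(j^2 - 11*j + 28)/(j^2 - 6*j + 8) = (j - 7)/(j - 2)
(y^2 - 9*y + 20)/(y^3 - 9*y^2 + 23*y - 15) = (y - 4)/(y^2 - 4*y + 3)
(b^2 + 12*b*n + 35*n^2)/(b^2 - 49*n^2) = (b + 5*n)/(b - 7*n)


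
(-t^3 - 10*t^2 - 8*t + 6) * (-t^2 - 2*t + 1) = t^5 + 12*t^4 + 27*t^3 - 20*t + 6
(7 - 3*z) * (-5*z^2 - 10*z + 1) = 15*z^3 - 5*z^2 - 73*z + 7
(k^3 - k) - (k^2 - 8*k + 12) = k^3 - k^2 + 7*k - 12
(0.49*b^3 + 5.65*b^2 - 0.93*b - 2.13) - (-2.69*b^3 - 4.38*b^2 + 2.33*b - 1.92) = 3.18*b^3 + 10.03*b^2 - 3.26*b - 0.21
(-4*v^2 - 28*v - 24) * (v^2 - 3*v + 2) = -4*v^4 - 16*v^3 + 52*v^2 + 16*v - 48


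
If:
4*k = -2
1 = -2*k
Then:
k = -1/2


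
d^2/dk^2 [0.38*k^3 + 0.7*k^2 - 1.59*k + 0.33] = 2.28*k + 1.4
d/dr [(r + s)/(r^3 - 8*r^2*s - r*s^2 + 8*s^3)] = (-2*r + 9*s)/(r^4 - 18*r^3*s + 97*r^2*s^2 - 144*r*s^3 + 64*s^4)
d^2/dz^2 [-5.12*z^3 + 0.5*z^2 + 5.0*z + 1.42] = 1.0 - 30.72*z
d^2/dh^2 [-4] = 0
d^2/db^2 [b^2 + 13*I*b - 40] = 2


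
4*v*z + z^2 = z*(4*v + z)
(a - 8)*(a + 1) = a^2 - 7*a - 8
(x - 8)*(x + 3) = x^2 - 5*x - 24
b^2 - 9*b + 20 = (b - 5)*(b - 4)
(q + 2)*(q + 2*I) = q^2 + 2*q + 2*I*q + 4*I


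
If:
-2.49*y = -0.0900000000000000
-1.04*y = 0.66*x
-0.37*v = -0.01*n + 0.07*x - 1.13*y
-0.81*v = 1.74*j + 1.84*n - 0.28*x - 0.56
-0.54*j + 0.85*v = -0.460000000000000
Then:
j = 1.01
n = -0.71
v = 0.10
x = -0.06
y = 0.04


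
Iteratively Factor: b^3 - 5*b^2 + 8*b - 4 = (b - 1)*(b^2 - 4*b + 4) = (b - 2)*(b - 1)*(b - 2)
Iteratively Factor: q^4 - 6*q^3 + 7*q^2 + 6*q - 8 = (q - 4)*(q^3 - 2*q^2 - q + 2) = (q - 4)*(q - 1)*(q^2 - q - 2) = (q - 4)*(q - 1)*(q + 1)*(q - 2)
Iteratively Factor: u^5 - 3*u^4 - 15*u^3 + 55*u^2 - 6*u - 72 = (u + 1)*(u^4 - 4*u^3 - 11*u^2 + 66*u - 72) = (u - 2)*(u + 1)*(u^3 - 2*u^2 - 15*u + 36) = (u - 2)*(u + 1)*(u + 4)*(u^2 - 6*u + 9) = (u - 3)*(u - 2)*(u + 1)*(u + 4)*(u - 3)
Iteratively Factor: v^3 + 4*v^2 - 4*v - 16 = (v - 2)*(v^2 + 6*v + 8) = (v - 2)*(v + 2)*(v + 4)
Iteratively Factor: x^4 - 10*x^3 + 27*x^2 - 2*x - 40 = (x + 1)*(x^3 - 11*x^2 + 38*x - 40) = (x - 4)*(x + 1)*(x^2 - 7*x + 10) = (x - 5)*(x - 4)*(x + 1)*(x - 2)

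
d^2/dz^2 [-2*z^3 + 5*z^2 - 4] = 10 - 12*z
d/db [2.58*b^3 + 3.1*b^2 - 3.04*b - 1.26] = 7.74*b^2 + 6.2*b - 3.04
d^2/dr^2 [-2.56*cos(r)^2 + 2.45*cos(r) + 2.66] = -2.45*cos(r) + 5.12*cos(2*r)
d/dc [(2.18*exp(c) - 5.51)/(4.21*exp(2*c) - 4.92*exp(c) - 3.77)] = (-9.1778*exp(2*c) + 46.3942*exp(c) - 35.3278)*exp(c)/(17.7241*exp(4*c) - 41.4264*exp(3*c) - 7.537*exp(2*c) + 37.0968*exp(c) + 14.2129)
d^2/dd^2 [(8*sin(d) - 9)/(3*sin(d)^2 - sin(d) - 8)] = (72*sin(d)^5 - 300*sin(d)^4 + 1089*sin(d)^3 - 451*sin(d)^2 - 730*sin(d) + 578)/(-3*sin(d)^2 + sin(d) + 8)^3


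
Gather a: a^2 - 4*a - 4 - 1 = a^2 - 4*a - 5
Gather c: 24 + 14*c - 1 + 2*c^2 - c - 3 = 2*c^2 + 13*c + 20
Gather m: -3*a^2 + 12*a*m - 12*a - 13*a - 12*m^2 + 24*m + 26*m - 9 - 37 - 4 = -3*a^2 - 25*a - 12*m^2 + m*(12*a + 50) - 50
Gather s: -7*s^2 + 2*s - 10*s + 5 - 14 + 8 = -7*s^2 - 8*s - 1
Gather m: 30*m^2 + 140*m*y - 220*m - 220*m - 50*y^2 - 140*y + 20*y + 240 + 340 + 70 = 30*m^2 + m*(140*y - 440) - 50*y^2 - 120*y + 650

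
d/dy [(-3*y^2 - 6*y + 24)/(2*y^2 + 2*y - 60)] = 3*(y^2 + 44*y + 52)/(2*(y^4 + 2*y^3 - 59*y^2 - 60*y + 900))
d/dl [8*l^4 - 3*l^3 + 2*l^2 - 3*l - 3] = 32*l^3 - 9*l^2 + 4*l - 3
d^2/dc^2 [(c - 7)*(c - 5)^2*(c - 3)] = 12*c^2 - 120*c + 292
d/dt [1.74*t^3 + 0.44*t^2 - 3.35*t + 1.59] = 5.22*t^2 + 0.88*t - 3.35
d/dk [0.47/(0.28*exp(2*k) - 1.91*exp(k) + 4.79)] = (0.8977 - 0.2632*exp(k))*exp(k)/(0.28*exp(2*k) - 1.91*exp(k) + 4.79)^2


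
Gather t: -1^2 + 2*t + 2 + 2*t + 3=4*t + 4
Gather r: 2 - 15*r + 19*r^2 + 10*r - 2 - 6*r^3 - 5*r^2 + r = -6*r^3 + 14*r^2 - 4*r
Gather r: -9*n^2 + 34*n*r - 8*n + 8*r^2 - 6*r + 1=-9*n^2 - 8*n + 8*r^2 + r*(34*n - 6) + 1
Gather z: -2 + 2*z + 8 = 2*z + 6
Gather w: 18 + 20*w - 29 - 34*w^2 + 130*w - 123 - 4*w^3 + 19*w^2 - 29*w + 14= -4*w^3 - 15*w^2 + 121*w - 120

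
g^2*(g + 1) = g^3 + g^2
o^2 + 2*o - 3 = (o - 1)*(o + 3)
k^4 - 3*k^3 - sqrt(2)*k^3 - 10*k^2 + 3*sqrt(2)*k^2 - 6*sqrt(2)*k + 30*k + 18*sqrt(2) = (k - 3)*(k - 3*sqrt(2))*(k + sqrt(2))^2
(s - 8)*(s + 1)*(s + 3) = s^3 - 4*s^2 - 29*s - 24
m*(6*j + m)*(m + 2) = 6*j*m^2 + 12*j*m + m^3 + 2*m^2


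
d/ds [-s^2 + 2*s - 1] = 2 - 2*s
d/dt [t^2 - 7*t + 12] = 2*t - 7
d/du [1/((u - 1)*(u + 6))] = (-2*u - 5)/(u^4 + 10*u^3 + 13*u^2 - 60*u + 36)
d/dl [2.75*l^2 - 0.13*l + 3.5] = 5.5*l - 0.13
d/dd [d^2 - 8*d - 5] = 2*d - 8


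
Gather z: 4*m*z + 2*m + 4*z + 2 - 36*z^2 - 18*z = 2*m - 36*z^2 + z*(4*m - 14) + 2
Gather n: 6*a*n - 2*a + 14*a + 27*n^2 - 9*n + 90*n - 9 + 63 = 12*a + 27*n^2 + n*(6*a + 81) + 54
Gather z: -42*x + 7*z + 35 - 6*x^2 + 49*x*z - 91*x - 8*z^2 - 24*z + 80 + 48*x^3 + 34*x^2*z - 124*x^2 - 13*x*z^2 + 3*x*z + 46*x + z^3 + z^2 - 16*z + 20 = 48*x^3 - 130*x^2 - 87*x + z^3 + z^2*(-13*x - 7) + z*(34*x^2 + 52*x - 33) + 135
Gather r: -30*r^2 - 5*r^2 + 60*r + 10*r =-35*r^2 + 70*r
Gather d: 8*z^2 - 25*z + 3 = 8*z^2 - 25*z + 3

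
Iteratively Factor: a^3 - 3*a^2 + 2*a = (a - 2)*(a^2 - a) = (a - 2)*(a - 1)*(a)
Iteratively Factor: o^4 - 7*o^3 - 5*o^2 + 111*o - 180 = (o - 3)*(o^3 - 4*o^2 - 17*o + 60) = (o - 3)^2*(o^2 - o - 20) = (o - 5)*(o - 3)^2*(o + 4)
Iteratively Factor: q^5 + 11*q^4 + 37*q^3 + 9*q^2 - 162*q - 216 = (q - 2)*(q^4 + 13*q^3 + 63*q^2 + 135*q + 108) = (q - 2)*(q + 4)*(q^3 + 9*q^2 + 27*q + 27) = (q - 2)*(q + 3)*(q + 4)*(q^2 + 6*q + 9) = (q - 2)*(q + 3)^2*(q + 4)*(q + 3)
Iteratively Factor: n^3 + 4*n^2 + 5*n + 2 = (n + 1)*(n^2 + 3*n + 2) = (n + 1)^2*(n + 2)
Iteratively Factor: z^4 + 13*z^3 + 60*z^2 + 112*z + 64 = (z + 1)*(z^3 + 12*z^2 + 48*z + 64) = (z + 1)*(z + 4)*(z^2 + 8*z + 16) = (z + 1)*(z + 4)^2*(z + 4)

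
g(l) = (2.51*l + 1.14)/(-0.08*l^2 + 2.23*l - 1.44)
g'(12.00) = 0.13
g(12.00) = 2.27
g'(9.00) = 0.08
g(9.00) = 1.95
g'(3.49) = -0.11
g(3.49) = 1.84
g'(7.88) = 0.06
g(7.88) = 1.87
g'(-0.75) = -0.62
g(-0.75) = 0.24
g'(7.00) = 0.05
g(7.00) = 1.83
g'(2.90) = -0.21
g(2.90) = 1.93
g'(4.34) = -0.03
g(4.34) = 1.79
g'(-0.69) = -0.68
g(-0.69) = 0.20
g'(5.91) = 0.02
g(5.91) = 1.79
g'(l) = (0.16*l - 2.23)*(2.51*l + 1.14)/(-0.08*l^2 + 2.23*l - 1.44)^2 + 2.51/(-0.08*l^2 + 2.23*l - 1.44) = (0.2008*l^2 + 0.1824*l - 6.1566)/(0.0064*l^4 - 0.3568*l^3 + 5.2033*l^2 - 6.4224*l + 2.0736)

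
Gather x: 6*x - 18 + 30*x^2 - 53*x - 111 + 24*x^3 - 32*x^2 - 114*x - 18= 24*x^3 - 2*x^2 - 161*x - 147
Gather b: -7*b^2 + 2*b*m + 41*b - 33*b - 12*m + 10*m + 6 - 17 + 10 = -7*b^2 + b*(2*m + 8) - 2*m - 1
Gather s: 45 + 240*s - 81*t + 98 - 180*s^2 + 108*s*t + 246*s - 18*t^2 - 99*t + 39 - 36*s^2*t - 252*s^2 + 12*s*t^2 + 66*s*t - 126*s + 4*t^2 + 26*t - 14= s^2*(-36*t - 432) + s*(12*t^2 + 174*t + 360) - 14*t^2 - 154*t + 168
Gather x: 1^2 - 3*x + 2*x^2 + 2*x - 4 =2*x^2 - x - 3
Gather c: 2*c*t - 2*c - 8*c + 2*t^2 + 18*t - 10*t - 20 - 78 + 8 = c*(2*t - 10) + 2*t^2 + 8*t - 90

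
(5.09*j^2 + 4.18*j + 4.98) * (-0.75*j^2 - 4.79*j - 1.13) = -3.8175*j^4 - 27.5161*j^3 - 29.5089*j^2 - 28.5776*j - 5.6274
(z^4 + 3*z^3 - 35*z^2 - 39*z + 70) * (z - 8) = z^5 - 5*z^4 - 59*z^3 + 241*z^2 + 382*z - 560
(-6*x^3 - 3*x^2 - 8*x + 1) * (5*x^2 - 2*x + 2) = -30*x^5 - 3*x^4 - 46*x^3 + 15*x^2 - 18*x + 2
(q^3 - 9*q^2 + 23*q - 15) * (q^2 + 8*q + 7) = q^5 - q^4 - 42*q^3 + 106*q^2 + 41*q - 105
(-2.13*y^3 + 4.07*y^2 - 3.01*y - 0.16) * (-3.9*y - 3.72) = 8.307*y^4 - 7.9494*y^3 - 3.4014*y^2 + 11.8212*y + 0.5952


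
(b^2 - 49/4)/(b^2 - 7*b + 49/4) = (2*b + 7)/(2*b - 7)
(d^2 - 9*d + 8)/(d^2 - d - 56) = (d - 1)/(d + 7)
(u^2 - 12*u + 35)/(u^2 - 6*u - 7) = (u - 5)/(u + 1)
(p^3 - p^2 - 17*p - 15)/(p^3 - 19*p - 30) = (p + 1)/(p + 2)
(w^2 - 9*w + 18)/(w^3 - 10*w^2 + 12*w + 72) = (w - 3)/(w^2 - 4*w - 12)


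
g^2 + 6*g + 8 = (g + 2)*(g + 4)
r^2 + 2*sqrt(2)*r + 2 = (r + sqrt(2))^2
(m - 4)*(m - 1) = m^2 - 5*m + 4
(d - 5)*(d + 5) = d^2 - 25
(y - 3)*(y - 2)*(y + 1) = y^3 - 4*y^2 + y + 6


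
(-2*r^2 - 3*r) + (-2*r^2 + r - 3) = -4*r^2 - 2*r - 3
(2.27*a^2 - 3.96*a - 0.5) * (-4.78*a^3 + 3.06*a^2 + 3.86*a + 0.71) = -10.8506*a^5 + 25.875*a^4 - 0.965399999999999*a^3 - 15.2039*a^2 - 4.7416*a - 0.355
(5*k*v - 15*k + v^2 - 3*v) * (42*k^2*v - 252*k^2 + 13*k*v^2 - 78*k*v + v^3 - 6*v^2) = 210*k^3*v^2 - 1890*k^3*v + 3780*k^3 + 107*k^2*v^3 - 963*k^2*v^2 + 1926*k^2*v + 18*k*v^4 - 162*k*v^3 + 324*k*v^2 + v^5 - 9*v^4 + 18*v^3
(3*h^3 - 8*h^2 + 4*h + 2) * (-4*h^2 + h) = -12*h^5 + 35*h^4 - 24*h^3 - 4*h^2 + 2*h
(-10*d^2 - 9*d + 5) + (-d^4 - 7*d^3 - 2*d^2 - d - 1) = -d^4 - 7*d^3 - 12*d^2 - 10*d + 4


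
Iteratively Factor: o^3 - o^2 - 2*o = (o + 1)*(o^2 - 2*o) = o*(o + 1)*(o - 2)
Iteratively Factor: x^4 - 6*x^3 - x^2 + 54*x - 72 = (x + 3)*(x^3 - 9*x^2 + 26*x - 24) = (x - 3)*(x + 3)*(x^2 - 6*x + 8) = (x - 4)*(x - 3)*(x + 3)*(x - 2)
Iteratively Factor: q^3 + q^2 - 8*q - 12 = (q + 2)*(q^2 - q - 6) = (q - 3)*(q + 2)*(q + 2)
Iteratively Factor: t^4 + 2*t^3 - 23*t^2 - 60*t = (t)*(t^3 + 2*t^2 - 23*t - 60) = t*(t + 3)*(t^2 - t - 20) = t*(t - 5)*(t + 3)*(t + 4)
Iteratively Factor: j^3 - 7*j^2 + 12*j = (j)*(j^2 - 7*j + 12) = j*(j - 4)*(j - 3)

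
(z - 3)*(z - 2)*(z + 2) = z^3 - 3*z^2 - 4*z + 12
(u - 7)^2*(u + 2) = u^3 - 12*u^2 + 21*u + 98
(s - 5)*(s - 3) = s^2 - 8*s + 15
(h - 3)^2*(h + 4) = h^3 - 2*h^2 - 15*h + 36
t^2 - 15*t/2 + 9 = (t - 6)*(t - 3/2)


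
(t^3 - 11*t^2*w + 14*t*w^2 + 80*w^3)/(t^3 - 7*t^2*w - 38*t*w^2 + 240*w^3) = (t + 2*w)/(t + 6*w)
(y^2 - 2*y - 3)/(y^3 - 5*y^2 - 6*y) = (y - 3)/(y*(y - 6))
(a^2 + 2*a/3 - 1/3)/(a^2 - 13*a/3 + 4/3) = (a + 1)/(a - 4)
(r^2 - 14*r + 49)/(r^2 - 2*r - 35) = (r - 7)/(r + 5)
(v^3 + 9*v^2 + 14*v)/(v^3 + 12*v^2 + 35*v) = (v + 2)/(v + 5)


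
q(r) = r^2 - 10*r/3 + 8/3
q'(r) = 2*r - 10/3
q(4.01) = 5.38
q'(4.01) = 4.69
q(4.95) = 10.67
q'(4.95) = 6.57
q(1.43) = -0.06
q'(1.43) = -0.47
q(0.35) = 1.62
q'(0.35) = -2.63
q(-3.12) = 22.80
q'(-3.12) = -9.57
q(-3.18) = 23.38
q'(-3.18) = -9.69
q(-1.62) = 10.69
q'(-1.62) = -6.57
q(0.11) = 2.31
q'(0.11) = -3.11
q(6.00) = 18.67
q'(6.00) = 8.67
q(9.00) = 53.67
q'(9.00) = 14.67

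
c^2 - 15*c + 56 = (c - 8)*(c - 7)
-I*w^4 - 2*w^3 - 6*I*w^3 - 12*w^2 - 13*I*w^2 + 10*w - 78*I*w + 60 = (w + 6)*(w - 5*I)*(w + 2*I)*(-I*w + 1)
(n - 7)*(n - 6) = n^2 - 13*n + 42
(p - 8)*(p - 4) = p^2 - 12*p + 32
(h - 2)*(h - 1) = h^2 - 3*h + 2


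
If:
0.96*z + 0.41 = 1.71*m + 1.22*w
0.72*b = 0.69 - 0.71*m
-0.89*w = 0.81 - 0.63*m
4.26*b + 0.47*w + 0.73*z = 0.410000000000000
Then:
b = -0.12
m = 1.09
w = -0.14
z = 1.35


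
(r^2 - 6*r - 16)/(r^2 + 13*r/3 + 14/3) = 3*(r - 8)/(3*r + 7)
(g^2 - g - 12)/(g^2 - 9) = (g - 4)/(g - 3)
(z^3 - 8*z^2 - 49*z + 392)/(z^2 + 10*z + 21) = (z^2 - 15*z + 56)/(z + 3)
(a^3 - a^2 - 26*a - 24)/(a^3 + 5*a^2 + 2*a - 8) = (a^2 - 5*a - 6)/(a^2 + a - 2)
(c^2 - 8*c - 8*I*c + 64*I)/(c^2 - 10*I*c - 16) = (c - 8)/(c - 2*I)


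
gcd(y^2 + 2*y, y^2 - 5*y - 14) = y + 2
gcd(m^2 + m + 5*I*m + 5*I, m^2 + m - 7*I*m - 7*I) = m + 1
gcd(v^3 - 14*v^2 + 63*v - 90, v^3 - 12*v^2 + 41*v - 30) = v^2 - 11*v + 30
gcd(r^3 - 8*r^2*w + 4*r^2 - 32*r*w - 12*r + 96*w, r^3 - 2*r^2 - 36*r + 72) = r^2 + 4*r - 12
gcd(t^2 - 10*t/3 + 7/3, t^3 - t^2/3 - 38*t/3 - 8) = 1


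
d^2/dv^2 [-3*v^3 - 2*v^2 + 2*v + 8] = -18*v - 4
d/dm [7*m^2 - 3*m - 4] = 14*m - 3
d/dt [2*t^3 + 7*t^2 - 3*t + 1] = 6*t^2 + 14*t - 3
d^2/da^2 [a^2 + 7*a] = 2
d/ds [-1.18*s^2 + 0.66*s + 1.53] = 0.66 - 2.36*s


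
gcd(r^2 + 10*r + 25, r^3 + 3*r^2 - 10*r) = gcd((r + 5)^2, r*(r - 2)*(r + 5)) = r + 5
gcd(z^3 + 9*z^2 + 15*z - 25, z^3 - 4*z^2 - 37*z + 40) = z^2 + 4*z - 5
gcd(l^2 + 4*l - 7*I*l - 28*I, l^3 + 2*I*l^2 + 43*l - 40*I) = 1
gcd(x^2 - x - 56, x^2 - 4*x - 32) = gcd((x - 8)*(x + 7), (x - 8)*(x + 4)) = x - 8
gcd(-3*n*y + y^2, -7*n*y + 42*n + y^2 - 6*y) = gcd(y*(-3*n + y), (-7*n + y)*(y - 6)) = 1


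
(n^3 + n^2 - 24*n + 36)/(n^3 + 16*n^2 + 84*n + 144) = (n^2 - 5*n + 6)/(n^2 + 10*n + 24)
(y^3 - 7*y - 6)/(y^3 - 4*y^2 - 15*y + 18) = (y^3 - 7*y - 6)/(y^3 - 4*y^2 - 15*y + 18)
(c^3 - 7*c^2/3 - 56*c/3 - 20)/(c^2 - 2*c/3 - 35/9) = 3*(c^2 - 4*c - 12)/(3*c - 7)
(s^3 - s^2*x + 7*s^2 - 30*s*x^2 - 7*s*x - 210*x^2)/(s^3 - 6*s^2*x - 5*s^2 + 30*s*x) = (s^2 + 5*s*x + 7*s + 35*x)/(s*(s - 5))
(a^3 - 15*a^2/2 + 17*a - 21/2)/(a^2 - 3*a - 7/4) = 2*(a^2 - 4*a + 3)/(2*a + 1)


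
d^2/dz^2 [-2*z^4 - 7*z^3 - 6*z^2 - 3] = -24*z^2 - 42*z - 12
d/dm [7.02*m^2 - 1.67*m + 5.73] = 14.04*m - 1.67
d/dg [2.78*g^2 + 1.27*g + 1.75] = 5.56*g + 1.27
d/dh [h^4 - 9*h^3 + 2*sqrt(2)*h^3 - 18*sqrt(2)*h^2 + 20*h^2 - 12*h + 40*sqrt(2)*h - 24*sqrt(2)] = 4*h^3 - 27*h^2 + 6*sqrt(2)*h^2 - 36*sqrt(2)*h + 40*h - 12 + 40*sqrt(2)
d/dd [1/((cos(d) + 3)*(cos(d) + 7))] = 2*(cos(d) + 5)*sin(d)/((cos(d) + 3)^2*(cos(d) + 7)^2)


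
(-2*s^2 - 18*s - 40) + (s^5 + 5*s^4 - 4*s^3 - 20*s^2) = s^5 + 5*s^4 - 4*s^3 - 22*s^2 - 18*s - 40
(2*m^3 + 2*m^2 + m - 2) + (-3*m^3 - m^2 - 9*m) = -m^3 + m^2 - 8*m - 2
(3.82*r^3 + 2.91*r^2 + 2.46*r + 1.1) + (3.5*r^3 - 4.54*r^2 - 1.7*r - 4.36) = 7.32*r^3 - 1.63*r^2 + 0.76*r - 3.26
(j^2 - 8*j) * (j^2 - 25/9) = j^4 - 8*j^3 - 25*j^2/9 + 200*j/9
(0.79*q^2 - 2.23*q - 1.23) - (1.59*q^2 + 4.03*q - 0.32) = -0.8*q^2 - 6.26*q - 0.91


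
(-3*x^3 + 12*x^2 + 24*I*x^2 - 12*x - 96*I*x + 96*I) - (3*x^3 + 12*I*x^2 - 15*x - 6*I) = -6*x^3 + 12*x^2 + 12*I*x^2 + 3*x - 96*I*x + 102*I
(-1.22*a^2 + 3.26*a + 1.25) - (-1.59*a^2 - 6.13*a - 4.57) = 0.37*a^2 + 9.39*a + 5.82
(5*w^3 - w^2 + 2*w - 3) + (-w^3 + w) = 4*w^3 - w^2 + 3*w - 3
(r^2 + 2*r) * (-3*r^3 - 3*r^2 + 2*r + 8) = -3*r^5 - 9*r^4 - 4*r^3 + 12*r^2 + 16*r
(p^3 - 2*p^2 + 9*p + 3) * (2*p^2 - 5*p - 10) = 2*p^5 - 9*p^4 + 18*p^3 - 19*p^2 - 105*p - 30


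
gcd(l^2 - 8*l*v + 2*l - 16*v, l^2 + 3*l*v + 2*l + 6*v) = l + 2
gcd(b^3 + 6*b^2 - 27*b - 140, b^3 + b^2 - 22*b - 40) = b^2 - b - 20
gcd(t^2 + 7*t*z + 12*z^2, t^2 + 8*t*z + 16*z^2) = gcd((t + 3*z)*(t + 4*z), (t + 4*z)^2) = t + 4*z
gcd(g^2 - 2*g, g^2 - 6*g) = g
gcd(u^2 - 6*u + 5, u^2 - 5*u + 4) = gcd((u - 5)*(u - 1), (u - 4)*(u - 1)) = u - 1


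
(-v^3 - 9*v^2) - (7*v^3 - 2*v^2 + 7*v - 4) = -8*v^3 - 7*v^2 - 7*v + 4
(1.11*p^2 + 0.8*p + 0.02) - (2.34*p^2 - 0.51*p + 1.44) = -1.23*p^2 + 1.31*p - 1.42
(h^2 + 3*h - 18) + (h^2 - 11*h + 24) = 2*h^2 - 8*h + 6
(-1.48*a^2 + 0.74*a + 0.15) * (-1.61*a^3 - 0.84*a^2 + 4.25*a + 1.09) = 2.3828*a^5 + 0.0517999999999998*a^4 - 7.1531*a^3 + 1.4058*a^2 + 1.4441*a + 0.1635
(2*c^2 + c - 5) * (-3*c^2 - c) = -6*c^4 - 5*c^3 + 14*c^2 + 5*c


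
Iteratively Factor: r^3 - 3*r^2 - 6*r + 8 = (r - 1)*(r^2 - 2*r - 8) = (r - 1)*(r + 2)*(r - 4)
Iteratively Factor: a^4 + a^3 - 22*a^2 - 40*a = (a)*(a^3 + a^2 - 22*a - 40) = a*(a + 4)*(a^2 - 3*a - 10) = a*(a - 5)*(a + 4)*(a + 2)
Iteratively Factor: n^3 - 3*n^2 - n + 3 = (n + 1)*(n^2 - 4*n + 3) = (n - 1)*(n + 1)*(n - 3)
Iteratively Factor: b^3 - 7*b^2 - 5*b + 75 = (b + 3)*(b^2 - 10*b + 25) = (b - 5)*(b + 3)*(b - 5)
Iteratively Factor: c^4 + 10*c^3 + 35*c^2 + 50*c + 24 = (c + 3)*(c^3 + 7*c^2 + 14*c + 8) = (c + 3)*(c + 4)*(c^2 + 3*c + 2) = (c + 1)*(c + 3)*(c + 4)*(c + 2)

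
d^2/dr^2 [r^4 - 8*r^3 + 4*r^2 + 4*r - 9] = 12*r^2 - 48*r + 8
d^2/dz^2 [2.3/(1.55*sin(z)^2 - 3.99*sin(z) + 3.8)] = (-22.103*sin(z)^4 + 42.67305*sin(z)^3 + 50.72627*sin(z)^2 - 120.2187*sin(z) + 46.13846)/(1.55*sin(z)^2 - 3.99*sin(z) + 3.8)^3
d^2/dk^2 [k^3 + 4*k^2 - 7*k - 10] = 6*k + 8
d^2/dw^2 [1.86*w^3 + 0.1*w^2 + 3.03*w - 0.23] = 11.16*w + 0.2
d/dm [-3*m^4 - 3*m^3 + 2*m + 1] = -12*m^3 - 9*m^2 + 2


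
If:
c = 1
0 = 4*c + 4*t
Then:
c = 1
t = -1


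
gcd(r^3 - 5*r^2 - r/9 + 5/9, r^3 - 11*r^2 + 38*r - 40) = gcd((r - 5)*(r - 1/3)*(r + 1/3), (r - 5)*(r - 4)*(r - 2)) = r - 5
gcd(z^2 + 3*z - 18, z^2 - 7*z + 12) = z - 3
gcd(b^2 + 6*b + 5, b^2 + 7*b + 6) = b + 1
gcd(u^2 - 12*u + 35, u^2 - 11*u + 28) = u - 7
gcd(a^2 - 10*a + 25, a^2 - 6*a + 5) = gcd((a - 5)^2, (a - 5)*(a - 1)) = a - 5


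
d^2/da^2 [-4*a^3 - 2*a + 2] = -24*a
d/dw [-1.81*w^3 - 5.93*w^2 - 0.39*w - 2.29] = -5.43*w^2 - 11.86*w - 0.39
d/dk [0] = 0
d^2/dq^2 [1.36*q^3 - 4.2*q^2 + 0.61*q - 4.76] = 8.16*q - 8.4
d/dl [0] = 0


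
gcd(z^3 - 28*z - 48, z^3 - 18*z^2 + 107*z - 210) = z - 6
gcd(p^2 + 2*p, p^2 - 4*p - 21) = 1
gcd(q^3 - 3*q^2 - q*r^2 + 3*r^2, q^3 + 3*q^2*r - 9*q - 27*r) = q - 3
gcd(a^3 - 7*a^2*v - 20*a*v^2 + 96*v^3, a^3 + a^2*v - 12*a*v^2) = -a^2 - a*v + 12*v^2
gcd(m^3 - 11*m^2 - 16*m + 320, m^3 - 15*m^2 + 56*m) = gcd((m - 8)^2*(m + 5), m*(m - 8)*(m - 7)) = m - 8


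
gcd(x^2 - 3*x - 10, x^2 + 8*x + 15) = 1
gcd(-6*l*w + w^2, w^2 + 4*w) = w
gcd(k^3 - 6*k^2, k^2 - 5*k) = k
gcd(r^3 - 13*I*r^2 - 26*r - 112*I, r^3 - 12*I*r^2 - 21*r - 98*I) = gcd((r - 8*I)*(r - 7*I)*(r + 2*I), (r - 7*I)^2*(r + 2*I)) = r^2 - 5*I*r + 14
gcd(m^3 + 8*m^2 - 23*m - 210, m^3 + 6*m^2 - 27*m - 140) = m^2 + 2*m - 35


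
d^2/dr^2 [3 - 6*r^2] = -12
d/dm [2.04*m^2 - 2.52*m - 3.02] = 4.08*m - 2.52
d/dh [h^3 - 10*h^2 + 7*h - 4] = 3*h^2 - 20*h + 7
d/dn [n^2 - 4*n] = 2*n - 4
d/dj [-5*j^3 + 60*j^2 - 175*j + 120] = -15*j^2 + 120*j - 175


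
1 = 1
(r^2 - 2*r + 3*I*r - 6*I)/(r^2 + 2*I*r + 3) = (r - 2)/(r - I)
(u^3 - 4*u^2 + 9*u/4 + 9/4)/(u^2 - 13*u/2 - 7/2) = (2*u^2 - 9*u + 9)/(2*(u - 7))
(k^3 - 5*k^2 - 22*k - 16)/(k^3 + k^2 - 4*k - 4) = (k - 8)/(k - 2)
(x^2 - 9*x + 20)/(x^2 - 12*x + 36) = (x^2 - 9*x + 20)/(x^2 - 12*x + 36)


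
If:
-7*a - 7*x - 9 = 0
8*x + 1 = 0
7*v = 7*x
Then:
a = -65/56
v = -1/8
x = -1/8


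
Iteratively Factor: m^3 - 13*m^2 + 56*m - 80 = (m - 5)*(m^2 - 8*m + 16) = (m - 5)*(m - 4)*(m - 4)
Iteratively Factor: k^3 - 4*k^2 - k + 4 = (k - 4)*(k^2 - 1) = (k - 4)*(k + 1)*(k - 1)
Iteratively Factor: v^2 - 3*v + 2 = (v - 2)*(v - 1)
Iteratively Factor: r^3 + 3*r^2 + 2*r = (r)*(r^2 + 3*r + 2) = r*(r + 2)*(r + 1)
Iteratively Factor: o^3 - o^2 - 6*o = (o + 2)*(o^2 - 3*o) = (o - 3)*(o + 2)*(o)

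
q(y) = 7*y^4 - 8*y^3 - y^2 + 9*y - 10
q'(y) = 28*y^3 - 24*y^2 - 2*y + 9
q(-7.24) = 22141.68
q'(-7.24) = -11860.64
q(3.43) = 655.17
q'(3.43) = 849.68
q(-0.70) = -12.37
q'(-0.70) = -10.96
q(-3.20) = 947.11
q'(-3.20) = -1147.86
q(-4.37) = 3152.04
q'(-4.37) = -2777.28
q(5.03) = 3472.81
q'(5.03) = 2955.10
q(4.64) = 2455.72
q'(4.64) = 2280.14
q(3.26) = 522.17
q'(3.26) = 717.50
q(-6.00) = 10700.00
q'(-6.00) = -6891.00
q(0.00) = -10.00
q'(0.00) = 9.00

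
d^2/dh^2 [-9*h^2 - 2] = -18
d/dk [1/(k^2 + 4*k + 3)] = 2*(-k - 2)/(k^2 + 4*k + 3)^2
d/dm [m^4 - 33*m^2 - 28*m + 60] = 4*m^3 - 66*m - 28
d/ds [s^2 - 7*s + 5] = 2*s - 7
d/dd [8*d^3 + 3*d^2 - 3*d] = 24*d^2 + 6*d - 3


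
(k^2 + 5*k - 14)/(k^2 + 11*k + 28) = (k - 2)/(k + 4)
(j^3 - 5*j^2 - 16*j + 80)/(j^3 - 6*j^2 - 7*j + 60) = (j + 4)/(j + 3)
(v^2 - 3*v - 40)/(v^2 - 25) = (v - 8)/(v - 5)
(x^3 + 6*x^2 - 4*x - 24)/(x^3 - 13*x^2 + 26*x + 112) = (x^2 + 4*x - 12)/(x^2 - 15*x + 56)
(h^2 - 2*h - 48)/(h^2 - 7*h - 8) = (h + 6)/(h + 1)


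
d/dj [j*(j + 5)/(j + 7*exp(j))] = (-j*(j + 5)*(7*exp(j) + 1) + (j + 7*exp(j))*(2*j + 5))/(j + 7*exp(j))^2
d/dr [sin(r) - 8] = cos(r)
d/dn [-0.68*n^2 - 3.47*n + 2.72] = -1.36*n - 3.47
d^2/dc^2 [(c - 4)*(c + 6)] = 2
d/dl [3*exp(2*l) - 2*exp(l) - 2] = (6*exp(l) - 2)*exp(l)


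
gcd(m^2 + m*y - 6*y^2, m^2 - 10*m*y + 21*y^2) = 1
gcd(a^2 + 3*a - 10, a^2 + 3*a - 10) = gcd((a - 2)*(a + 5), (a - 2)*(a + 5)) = a^2 + 3*a - 10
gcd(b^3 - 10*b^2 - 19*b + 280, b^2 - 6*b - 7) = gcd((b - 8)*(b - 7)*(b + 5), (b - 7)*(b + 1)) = b - 7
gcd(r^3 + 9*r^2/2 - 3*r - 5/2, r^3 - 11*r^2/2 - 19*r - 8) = r + 1/2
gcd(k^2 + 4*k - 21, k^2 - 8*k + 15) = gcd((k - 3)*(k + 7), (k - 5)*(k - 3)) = k - 3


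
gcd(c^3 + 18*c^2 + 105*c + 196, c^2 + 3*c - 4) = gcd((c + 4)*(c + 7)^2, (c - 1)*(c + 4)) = c + 4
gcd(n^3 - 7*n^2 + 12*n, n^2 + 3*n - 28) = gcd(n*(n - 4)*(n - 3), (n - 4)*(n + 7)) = n - 4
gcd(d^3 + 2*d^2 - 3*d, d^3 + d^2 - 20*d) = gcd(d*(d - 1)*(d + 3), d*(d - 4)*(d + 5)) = d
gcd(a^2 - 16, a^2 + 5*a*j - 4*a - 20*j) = a - 4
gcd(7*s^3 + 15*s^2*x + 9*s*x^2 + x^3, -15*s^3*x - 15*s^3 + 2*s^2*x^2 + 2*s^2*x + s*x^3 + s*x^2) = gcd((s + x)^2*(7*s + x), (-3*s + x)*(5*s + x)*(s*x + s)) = 1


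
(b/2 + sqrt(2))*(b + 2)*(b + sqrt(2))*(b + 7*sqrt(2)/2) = b^4/2 + b^3 + 13*sqrt(2)*b^3/4 + 13*sqrt(2)*b^2/2 + 25*b^2/2 + 7*sqrt(2)*b + 25*b + 14*sqrt(2)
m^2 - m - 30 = (m - 6)*(m + 5)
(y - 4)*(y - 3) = y^2 - 7*y + 12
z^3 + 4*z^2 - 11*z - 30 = (z - 3)*(z + 2)*(z + 5)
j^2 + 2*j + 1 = (j + 1)^2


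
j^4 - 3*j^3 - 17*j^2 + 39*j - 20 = (j - 5)*(j - 1)^2*(j + 4)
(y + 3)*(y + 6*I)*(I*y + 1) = I*y^3 - 5*y^2 + 3*I*y^2 - 15*y + 6*I*y + 18*I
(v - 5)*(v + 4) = v^2 - v - 20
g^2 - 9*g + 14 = (g - 7)*(g - 2)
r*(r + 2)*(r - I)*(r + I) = r^4 + 2*r^3 + r^2 + 2*r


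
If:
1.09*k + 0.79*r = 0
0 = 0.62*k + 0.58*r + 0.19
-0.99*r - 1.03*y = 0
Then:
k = 1.05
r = -1.45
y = 1.40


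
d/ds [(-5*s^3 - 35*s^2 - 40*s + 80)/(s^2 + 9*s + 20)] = 5*(-s^2 - 10*s - 19)/(s^2 + 10*s + 25)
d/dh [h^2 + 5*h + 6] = 2*h + 5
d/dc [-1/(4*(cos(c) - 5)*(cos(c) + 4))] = (sin(c) - sin(2*c))/(4*(cos(c) - 5)^2*(cos(c) + 4)^2)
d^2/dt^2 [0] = 0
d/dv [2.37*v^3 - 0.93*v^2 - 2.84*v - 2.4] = 7.11*v^2 - 1.86*v - 2.84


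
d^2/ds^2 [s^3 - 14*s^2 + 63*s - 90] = 6*s - 28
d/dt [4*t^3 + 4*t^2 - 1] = 4*t*(3*t + 2)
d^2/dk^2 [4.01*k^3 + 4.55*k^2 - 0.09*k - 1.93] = 24.06*k + 9.1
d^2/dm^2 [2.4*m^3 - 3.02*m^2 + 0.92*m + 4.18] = 14.4*m - 6.04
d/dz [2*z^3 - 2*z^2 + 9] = 2*z*(3*z - 2)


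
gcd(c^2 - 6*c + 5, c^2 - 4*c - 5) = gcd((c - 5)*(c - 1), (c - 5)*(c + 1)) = c - 5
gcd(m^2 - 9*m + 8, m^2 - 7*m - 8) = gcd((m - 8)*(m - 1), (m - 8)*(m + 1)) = m - 8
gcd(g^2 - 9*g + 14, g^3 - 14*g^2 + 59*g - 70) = g^2 - 9*g + 14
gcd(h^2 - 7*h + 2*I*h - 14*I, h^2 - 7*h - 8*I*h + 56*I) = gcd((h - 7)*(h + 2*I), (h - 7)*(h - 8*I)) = h - 7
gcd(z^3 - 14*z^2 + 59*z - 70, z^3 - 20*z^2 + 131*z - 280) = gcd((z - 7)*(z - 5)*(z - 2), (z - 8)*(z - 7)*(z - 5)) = z^2 - 12*z + 35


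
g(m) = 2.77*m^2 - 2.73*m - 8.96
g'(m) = 5.54*m - 2.73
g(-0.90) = -4.26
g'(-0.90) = -7.72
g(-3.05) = 25.13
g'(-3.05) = -19.63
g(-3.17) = 27.53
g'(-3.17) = -20.29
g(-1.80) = 4.93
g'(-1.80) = -12.70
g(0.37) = -9.59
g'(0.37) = -0.68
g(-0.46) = -7.12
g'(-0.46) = -5.28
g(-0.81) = -4.93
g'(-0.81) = -7.22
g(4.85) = 42.96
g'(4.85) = 24.14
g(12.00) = 357.16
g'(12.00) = 63.75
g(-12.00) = 422.68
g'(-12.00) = -69.21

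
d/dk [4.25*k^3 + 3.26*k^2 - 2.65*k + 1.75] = 12.75*k^2 + 6.52*k - 2.65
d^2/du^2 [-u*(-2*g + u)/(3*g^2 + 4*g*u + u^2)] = 6*g*(-11*g^3 - 6*g^2*u + 3*g*u^2 + 2*u^3)/(27*g^6 + 108*g^5*u + 171*g^4*u^2 + 136*g^3*u^3 + 57*g^2*u^4 + 12*g*u^5 + u^6)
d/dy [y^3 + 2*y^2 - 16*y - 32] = 3*y^2 + 4*y - 16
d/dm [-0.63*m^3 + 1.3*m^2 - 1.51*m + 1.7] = -1.89*m^2 + 2.6*m - 1.51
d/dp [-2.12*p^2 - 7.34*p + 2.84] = -4.24*p - 7.34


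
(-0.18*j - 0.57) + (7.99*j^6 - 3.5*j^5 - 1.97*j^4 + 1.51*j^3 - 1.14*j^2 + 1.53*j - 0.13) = 7.99*j^6 - 3.5*j^5 - 1.97*j^4 + 1.51*j^3 - 1.14*j^2 + 1.35*j - 0.7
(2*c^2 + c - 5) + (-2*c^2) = c - 5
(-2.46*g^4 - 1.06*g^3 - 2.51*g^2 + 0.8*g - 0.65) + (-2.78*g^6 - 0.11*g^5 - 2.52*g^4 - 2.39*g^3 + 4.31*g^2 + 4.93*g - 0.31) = -2.78*g^6 - 0.11*g^5 - 4.98*g^4 - 3.45*g^3 + 1.8*g^2 + 5.73*g - 0.96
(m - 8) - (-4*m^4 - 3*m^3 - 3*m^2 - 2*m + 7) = 4*m^4 + 3*m^3 + 3*m^2 + 3*m - 15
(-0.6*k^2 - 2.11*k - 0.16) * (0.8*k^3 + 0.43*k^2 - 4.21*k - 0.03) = -0.48*k^5 - 1.946*k^4 + 1.4907*k^3 + 8.8323*k^2 + 0.7369*k + 0.0048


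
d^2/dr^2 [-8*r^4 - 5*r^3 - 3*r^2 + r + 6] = -96*r^2 - 30*r - 6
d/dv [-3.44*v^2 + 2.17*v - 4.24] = 2.17 - 6.88*v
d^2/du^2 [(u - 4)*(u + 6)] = 2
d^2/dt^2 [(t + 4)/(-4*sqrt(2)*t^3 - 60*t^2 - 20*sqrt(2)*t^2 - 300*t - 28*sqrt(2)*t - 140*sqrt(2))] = (-(t + 4)*(3*sqrt(2)*t^2 + 10*sqrt(2)*t + 30*t + 7*sqrt(2) + 75)^2 + (3*sqrt(2)*t^2 + 10*sqrt(2)*t + 30*t + (t + 4)*(3*sqrt(2)*t + 5*sqrt(2) + 15) + 7*sqrt(2) + 75)*(sqrt(2)*t^3 + 5*sqrt(2)*t^2 + 15*t^2 + 7*sqrt(2)*t + 75*t + 35*sqrt(2)))/(2*(sqrt(2)*t^3 + 5*sqrt(2)*t^2 + 15*t^2 + 7*sqrt(2)*t + 75*t + 35*sqrt(2))^3)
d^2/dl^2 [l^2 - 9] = 2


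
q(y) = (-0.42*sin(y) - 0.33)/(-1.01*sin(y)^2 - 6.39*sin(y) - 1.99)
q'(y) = (2.02*sin(y)*cos(y) + 6.39*cos(y))*(-0.42*sin(y) - 0.33)/(-1.01*sin(y)^2 - 6.39*sin(y) - 1.99)^2 - 0.42*cos(y)/(-1.01*sin(y)^2 - 6.39*sin(y) - 1.99) = (-0.6666*sin(y) + 0.2121*cos(2*y) - 1.485)*cos(y)/(1.01*sin(y)^2 + 6.39*sin(y) + 1.99)^2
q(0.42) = 0.11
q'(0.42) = -0.06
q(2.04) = 0.08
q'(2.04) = 0.01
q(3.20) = 0.19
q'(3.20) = 0.47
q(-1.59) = 0.03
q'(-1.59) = 0.00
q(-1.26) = 0.02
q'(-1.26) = -0.03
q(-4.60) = 0.08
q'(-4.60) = 0.00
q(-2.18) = 0.01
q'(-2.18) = 0.09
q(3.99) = -0.01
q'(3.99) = 0.13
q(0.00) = 0.17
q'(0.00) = -0.32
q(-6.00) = 0.12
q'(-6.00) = -0.10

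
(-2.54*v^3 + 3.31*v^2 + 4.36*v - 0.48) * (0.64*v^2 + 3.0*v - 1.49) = -1.6256*v^5 - 5.5016*v^4 + 16.505*v^3 + 7.8409*v^2 - 7.9364*v + 0.7152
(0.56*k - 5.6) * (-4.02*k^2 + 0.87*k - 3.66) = -2.2512*k^3 + 22.9992*k^2 - 6.9216*k + 20.496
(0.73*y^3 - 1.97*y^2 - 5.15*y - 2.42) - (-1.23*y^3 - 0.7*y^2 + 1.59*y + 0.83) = 1.96*y^3 - 1.27*y^2 - 6.74*y - 3.25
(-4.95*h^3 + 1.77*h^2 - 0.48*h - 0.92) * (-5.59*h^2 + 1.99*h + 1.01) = 27.6705*h^5 - 19.7448*h^4 + 1.206*h^3 + 5.9753*h^2 - 2.3156*h - 0.9292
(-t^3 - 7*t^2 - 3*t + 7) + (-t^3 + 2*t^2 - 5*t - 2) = -2*t^3 - 5*t^2 - 8*t + 5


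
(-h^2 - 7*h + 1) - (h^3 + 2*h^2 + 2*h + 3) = -h^3 - 3*h^2 - 9*h - 2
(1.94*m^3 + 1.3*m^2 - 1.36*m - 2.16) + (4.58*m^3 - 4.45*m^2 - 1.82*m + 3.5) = 6.52*m^3 - 3.15*m^2 - 3.18*m + 1.34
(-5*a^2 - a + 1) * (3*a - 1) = -15*a^3 + 2*a^2 + 4*a - 1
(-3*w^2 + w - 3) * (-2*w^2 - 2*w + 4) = 6*w^4 + 4*w^3 - 8*w^2 + 10*w - 12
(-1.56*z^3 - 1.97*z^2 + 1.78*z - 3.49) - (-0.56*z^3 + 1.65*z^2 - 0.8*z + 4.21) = -1.0*z^3 - 3.62*z^2 + 2.58*z - 7.7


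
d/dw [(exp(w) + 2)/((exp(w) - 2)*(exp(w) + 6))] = (-exp(2*w) - 4*exp(w) - 20)*exp(w)/(exp(4*w) + 8*exp(3*w) - 8*exp(2*w) - 96*exp(w) + 144)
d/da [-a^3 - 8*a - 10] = -3*a^2 - 8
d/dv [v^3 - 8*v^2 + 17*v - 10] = 3*v^2 - 16*v + 17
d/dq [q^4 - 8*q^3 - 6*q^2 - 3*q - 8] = 4*q^3 - 24*q^2 - 12*q - 3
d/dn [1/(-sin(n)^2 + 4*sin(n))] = 2*(sin(n) - 2)*cos(n)/((sin(n) - 4)^2*sin(n)^2)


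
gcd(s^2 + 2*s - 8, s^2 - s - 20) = s + 4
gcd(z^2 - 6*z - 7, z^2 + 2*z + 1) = z + 1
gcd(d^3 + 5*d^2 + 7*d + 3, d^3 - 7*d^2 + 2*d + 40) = 1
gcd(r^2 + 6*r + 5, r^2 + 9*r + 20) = r + 5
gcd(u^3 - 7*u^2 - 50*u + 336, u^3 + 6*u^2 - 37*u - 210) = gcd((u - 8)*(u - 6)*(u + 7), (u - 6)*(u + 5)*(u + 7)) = u^2 + u - 42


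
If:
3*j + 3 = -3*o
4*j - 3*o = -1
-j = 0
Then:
No Solution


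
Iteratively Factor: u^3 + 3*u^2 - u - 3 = (u + 3)*(u^2 - 1) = (u - 1)*(u + 3)*(u + 1)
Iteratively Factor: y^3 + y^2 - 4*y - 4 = (y + 2)*(y^2 - y - 2) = (y + 1)*(y + 2)*(y - 2)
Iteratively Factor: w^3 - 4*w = (w)*(w^2 - 4) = w*(w + 2)*(w - 2)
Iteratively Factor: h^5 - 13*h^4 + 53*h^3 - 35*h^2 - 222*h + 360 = (h - 3)*(h^4 - 10*h^3 + 23*h^2 + 34*h - 120) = (h - 4)*(h - 3)*(h^3 - 6*h^2 - h + 30) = (h - 4)*(h - 3)*(h + 2)*(h^2 - 8*h + 15) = (h - 4)*(h - 3)^2*(h + 2)*(h - 5)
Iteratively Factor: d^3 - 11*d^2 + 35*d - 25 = (d - 1)*(d^2 - 10*d + 25) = (d - 5)*(d - 1)*(d - 5)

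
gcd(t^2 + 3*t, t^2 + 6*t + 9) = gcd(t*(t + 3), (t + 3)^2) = t + 3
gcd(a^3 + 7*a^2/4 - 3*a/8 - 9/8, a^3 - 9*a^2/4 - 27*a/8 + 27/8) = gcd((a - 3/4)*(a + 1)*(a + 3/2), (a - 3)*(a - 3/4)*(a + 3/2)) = a^2 + 3*a/4 - 9/8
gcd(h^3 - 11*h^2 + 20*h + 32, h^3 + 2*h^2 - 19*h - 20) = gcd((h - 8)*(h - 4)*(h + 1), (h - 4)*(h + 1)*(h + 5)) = h^2 - 3*h - 4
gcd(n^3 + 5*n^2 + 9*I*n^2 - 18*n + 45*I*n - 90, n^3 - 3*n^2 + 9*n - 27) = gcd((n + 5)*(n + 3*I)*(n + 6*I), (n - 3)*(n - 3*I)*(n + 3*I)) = n + 3*I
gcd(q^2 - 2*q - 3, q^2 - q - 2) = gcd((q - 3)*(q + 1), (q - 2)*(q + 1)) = q + 1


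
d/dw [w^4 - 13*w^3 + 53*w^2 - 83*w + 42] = 4*w^3 - 39*w^2 + 106*w - 83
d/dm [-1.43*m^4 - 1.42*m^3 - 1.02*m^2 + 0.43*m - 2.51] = -5.72*m^3 - 4.26*m^2 - 2.04*m + 0.43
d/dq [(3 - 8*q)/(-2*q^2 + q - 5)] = (16*q^2 - 8*q - (4*q - 1)*(8*q - 3) + 40)/(2*q^2 - q + 5)^2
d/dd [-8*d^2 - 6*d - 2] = -16*d - 6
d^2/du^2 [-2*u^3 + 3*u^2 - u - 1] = 6 - 12*u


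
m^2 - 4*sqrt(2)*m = m*(m - 4*sqrt(2))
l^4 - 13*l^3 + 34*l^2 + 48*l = l*(l - 8)*(l - 6)*(l + 1)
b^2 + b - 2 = (b - 1)*(b + 2)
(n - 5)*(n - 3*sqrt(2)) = n^2 - 5*n - 3*sqrt(2)*n + 15*sqrt(2)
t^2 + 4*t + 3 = (t + 1)*(t + 3)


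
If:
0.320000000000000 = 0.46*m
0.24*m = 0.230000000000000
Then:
No Solution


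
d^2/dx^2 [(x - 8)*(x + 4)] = 2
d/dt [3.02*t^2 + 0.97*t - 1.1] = 6.04*t + 0.97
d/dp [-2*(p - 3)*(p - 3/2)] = 9 - 4*p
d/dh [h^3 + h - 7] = 3*h^2 + 1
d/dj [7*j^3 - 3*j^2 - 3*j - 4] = 21*j^2 - 6*j - 3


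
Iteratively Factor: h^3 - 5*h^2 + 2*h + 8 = (h + 1)*(h^2 - 6*h + 8) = (h - 2)*(h + 1)*(h - 4)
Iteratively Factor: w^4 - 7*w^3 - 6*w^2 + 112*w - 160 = (w - 5)*(w^3 - 2*w^2 - 16*w + 32) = (w - 5)*(w - 4)*(w^2 + 2*w - 8) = (w - 5)*(w - 4)*(w + 4)*(w - 2)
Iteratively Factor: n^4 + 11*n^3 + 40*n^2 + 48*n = (n + 4)*(n^3 + 7*n^2 + 12*n) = (n + 4)^2*(n^2 + 3*n) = n*(n + 4)^2*(n + 3)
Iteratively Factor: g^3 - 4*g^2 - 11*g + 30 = (g - 5)*(g^2 + g - 6) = (g - 5)*(g + 3)*(g - 2)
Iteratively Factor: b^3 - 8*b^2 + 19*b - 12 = (b - 4)*(b^2 - 4*b + 3) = (b - 4)*(b - 3)*(b - 1)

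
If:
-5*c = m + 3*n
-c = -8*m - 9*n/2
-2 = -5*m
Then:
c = 26/85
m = 2/5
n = -164/255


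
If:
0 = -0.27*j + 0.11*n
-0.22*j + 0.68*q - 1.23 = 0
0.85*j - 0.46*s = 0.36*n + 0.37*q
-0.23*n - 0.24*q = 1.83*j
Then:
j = -0.18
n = -0.43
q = 1.75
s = -1.40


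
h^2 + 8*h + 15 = (h + 3)*(h + 5)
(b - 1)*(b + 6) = b^2 + 5*b - 6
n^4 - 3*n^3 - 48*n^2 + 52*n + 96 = (n - 8)*(n - 2)*(n + 1)*(n + 6)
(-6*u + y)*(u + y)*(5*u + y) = -30*u^3 - 31*u^2*y + y^3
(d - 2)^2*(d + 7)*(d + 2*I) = d^4 + 3*d^3 + 2*I*d^3 - 24*d^2 + 6*I*d^2 + 28*d - 48*I*d + 56*I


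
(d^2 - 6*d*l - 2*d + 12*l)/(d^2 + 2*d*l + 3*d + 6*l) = (d^2 - 6*d*l - 2*d + 12*l)/(d^2 + 2*d*l + 3*d + 6*l)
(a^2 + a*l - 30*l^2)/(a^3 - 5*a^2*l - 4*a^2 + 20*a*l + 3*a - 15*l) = (a + 6*l)/(a^2 - 4*a + 3)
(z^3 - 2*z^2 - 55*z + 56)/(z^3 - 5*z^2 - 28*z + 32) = (z + 7)/(z + 4)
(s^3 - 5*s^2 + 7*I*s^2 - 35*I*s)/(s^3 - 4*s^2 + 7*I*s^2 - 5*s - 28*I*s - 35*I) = s/(s + 1)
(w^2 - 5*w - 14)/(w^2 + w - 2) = (w - 7)/(w - 1)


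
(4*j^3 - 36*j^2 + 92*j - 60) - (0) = 4*j^3 - 36*j^2 + 92*j - 60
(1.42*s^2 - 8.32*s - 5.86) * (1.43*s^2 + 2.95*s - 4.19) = 2.0306*s^4 - 7.7086*s^3 - 38.8736*s^2 + 17.5738*s + 24.5534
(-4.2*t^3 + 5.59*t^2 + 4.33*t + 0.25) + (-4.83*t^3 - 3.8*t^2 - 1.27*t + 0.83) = -9.03*t^3 + 1.79*t^2 + 3.06*t + 1.08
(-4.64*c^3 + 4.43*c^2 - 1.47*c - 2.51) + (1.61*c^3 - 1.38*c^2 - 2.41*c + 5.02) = -3.03*c^3 + 3.05*c^2 - 3.88*c + 2.51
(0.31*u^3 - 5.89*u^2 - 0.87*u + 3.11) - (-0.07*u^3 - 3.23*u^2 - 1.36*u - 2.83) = 0.38*u^3 - 2.66*u^2 + 0.49*u + 5.94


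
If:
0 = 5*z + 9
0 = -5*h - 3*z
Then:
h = 27/25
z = -9/5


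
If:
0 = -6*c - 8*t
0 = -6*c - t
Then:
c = 0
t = 0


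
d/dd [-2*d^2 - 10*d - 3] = -4*d - 10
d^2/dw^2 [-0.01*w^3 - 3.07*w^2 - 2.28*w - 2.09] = -0.06*w - 6.14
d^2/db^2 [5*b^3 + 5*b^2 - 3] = 30*b + 10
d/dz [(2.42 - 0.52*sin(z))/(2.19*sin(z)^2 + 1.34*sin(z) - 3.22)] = (1.1388*sin(z)^2 - 10.5996*sin(z) - 1.5684)*cos(z)/(4.7961*sin(z)^4 + 5.8692*sin(z)^3 - 12.308*sin(z)^2 - 8.6296*sin(z) + 10.3684)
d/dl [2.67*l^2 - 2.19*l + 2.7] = 5.34*l - 2.19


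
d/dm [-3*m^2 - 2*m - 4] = -6*m - 2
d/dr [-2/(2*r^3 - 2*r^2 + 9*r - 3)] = 2*(6*r^2 - 4*r + 9)/(2*r^3 - 2*r^2 + 9*r - 3)^2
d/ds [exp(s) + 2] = exp(s)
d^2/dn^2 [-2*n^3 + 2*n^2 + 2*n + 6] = 4 - 12*n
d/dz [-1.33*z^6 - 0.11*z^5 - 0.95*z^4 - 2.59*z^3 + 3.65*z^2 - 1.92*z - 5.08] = -7.98*z^5 - 0.55*z^4 - 3.8*z^3 - 7.77*z^2 + 7.3*z - 1.92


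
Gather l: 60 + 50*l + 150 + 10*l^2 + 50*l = 10*l^2 + 100*l + 210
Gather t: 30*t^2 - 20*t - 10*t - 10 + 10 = 30*t^2 - 30*t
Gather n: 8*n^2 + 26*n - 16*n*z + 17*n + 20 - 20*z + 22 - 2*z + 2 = 8*n^2 + n*(43 - 16*z) - 22*z + 44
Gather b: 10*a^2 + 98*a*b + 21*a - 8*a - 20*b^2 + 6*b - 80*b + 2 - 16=10*a^2 + 13*a - 20*b^2 + b*(98*a - 74) - 14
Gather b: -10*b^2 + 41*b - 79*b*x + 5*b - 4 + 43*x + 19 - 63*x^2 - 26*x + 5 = -10*b^2 + b*(46 - 79*x) - 63*x^2 + 17*x + 20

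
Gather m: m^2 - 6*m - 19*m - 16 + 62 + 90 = m^2 - 25*m + 136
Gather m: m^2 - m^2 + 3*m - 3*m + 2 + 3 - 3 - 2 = 0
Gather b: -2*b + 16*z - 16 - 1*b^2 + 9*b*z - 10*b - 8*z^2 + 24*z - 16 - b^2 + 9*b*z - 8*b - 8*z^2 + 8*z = -2*b^2 + b*(18*z - 20) - 16*z^2 + 48*z - 32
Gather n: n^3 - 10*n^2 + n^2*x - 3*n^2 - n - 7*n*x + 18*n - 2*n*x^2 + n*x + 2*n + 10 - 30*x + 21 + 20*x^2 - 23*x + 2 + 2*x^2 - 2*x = n^3 + n^2*(x - 13) + n*(-2*x^2 - 6*x + 19) + 22*x^2 - 55*x + 33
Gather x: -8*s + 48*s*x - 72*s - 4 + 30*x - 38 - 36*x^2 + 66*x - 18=-80*s - 36*x^2 + x*(48*s + 96) - 60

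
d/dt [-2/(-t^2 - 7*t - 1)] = 2*(-2*t - 7)/(t^2 + 7*t + 1)^2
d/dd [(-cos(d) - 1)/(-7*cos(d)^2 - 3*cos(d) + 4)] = 7*sin(d)/(7*cos(d) - 4)^2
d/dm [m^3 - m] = 3*m^2 - 1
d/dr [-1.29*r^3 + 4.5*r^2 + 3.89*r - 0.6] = -3.87*r^2 + 9.0*r + 3.89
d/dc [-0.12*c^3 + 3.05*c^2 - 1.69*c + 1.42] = -0.36*c^2 + 6.1*c - 1.69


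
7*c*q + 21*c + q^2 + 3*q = (7*c + q)*(q + 3)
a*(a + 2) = a^2 + 2*a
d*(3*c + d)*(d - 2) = 3*c*d^2 - 6*c*d + d^3 - 2*d^2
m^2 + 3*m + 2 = (m + 1)*(m + 2)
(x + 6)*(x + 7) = x^2 + 13*x + 42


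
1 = 1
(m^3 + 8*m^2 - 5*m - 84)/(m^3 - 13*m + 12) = (m + 7)/(m - 1)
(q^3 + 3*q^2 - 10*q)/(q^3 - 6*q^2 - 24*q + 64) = q*(q + 5)/(q^2 - 4*q - 32)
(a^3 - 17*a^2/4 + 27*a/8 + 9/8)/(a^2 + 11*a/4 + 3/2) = (8*a^3 - 34*a^2 + 27*a + 9)/(2*(4*a^2 + 11*a + 6))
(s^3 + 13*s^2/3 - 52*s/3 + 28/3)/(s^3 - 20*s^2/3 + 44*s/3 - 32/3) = (3*s^2 + 19*s - 14)/(3*s^2 - 14*s + 16)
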